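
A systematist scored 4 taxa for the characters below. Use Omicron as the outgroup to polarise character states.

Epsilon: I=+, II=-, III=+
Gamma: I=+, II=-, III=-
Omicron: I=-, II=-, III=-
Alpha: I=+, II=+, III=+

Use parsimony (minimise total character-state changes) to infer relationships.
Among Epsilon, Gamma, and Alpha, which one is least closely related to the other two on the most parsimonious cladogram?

Gamma

The outgroup has state '-' for every character, so '+' is the derived state throughout.
All ingroup taxa share the derived state '+' for I; it defines the ingroup but does not resolve relationships within it.
II: derived state '+' in Alpha only — an autapomorphy, so it tells us nothing about relationships among taxa.
III: derived state '+' in Alpha and Epsilon only — synapomorphy for {Alpha, Epsilon}.
Most parsimonious ingroup topology: (Gamma,(Alpha,Epsilon)).
Alpha and Epsilon share a more recent common ancestor with each other than either does with Gamma, so Gamma is the least closely related of the three.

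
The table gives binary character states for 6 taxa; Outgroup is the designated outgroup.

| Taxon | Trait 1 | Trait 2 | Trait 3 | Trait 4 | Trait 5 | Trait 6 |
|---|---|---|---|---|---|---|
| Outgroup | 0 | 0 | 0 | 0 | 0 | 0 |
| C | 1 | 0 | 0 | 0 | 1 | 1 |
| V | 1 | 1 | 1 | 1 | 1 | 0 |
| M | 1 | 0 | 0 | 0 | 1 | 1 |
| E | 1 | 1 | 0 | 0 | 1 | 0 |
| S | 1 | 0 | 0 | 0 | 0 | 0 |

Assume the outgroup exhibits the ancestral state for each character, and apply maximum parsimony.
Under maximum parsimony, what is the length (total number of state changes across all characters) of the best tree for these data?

The outgroup has state '0' for every character, so '1' is the derived state throughout.
Trait 1 (derived state '1') is shared by all ingroup taxa — unites the whole ingroup.
Only E and V show the derived state '1' for Trait 2, supporting them as a clade.
Trait 3 (derived state '1') is unique to V (autapomorphy; uninformative for grouping).
Trait 4: derived state '1' in V only — an autapomorphy, so it tells us nothing about relationships among taxa.
Trait 5: derived state '1' in C, E, M, and V only — synapomorphy for {C, E, M, V}.
Trait 6 (derived state '1') is shared by C and M — a synapomorphy uniting that clade.
Most parsimonious ingroup topology: (((C,M),(V,E)),S).
Changes per character on this tree: Trait 1: 1; Trait 2: 1; Trait 3: 1; Trait 4: 1; Trait 5: 1; Trait 6: 1.
Total = 6.

6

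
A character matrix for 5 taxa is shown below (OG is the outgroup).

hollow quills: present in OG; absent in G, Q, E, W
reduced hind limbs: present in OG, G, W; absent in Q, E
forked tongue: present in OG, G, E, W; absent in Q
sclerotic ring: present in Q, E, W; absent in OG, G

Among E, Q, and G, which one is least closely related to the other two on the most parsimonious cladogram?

G

Character polarity is set by the outgroup: the derived state is whichever differs from the outgroup's state, so for hollow quills, reduced hind limbs, forked tongue the derived state is 'absent', and for the remaining characters it is 'present'.
All ingroup taxa share the derived state 'absent' for hollow quills; it defines the ingroup but does not resolve relationships within it.
reduced hind limbs: derived state 'absent' in E and Q only — synapomorphy for {E, Q}.
forked tongue: derived state 'absent' in Q only — an autapomorphy, so it tells us nothing about relationships among taxa.
sclerotic ring: derived state 'present' in E, Q, and W only — synapomorphy for {E, Q, W}.
Most parsimonious ingroup topology: (G,((Q,E),W)).
Q and E share a more recent common ancestor with each other than either does with G, so G is the least closely related of the three.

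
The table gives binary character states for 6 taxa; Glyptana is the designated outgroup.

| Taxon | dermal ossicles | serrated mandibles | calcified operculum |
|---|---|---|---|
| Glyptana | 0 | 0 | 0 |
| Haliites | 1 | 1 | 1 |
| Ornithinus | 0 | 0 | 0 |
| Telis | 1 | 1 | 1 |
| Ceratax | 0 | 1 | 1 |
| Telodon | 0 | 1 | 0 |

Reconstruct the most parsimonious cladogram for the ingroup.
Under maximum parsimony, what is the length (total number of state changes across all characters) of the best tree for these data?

The outgroup has state '0' for every character, so '1' is the derived state throughout.
dermal ossicles (derived state '1') is shared by Haliites and Telis — a synapomorphy uniting that clade.
Only Ceratax, Haliites, Telis, and Telodon show the derived state '1' for serrated mandibles, supporting them as a clade.
calcified operculum: derived state '1' in Ceratax, Haliites, and Telis only — synapomorphy for {Ceratax, Haliites, Telis}.
Most parsimonious ingroup topology: ((((Haliites,Telis),Ceratax),Telodon),Ornithinus).
Changes per character on this tree: dermal ossicles: 1; serrated mandibles: 1; calcified operculum: 1.
Total = 3.

3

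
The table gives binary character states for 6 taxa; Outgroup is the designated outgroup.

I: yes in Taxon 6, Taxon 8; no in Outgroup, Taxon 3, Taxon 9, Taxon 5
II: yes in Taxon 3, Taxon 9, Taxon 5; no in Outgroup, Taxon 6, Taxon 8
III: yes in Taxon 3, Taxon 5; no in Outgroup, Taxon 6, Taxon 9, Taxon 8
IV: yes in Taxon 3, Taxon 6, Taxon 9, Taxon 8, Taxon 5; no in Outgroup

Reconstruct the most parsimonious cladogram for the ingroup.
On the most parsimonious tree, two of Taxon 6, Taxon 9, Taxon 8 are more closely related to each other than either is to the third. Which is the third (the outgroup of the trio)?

The outgroup has state 'no' for every character, so 'yes' is the derived state throughout.
Only Taxon 6 and Taxon 8 show the derived state 'yes' for I, supporting them as a clade.
II (derived state 'yes') is shared by Taxon 3, Taxon 5, and Taxon 9 — a synapomorphy uniting that clade.
III (derived state 'yes') is shared by Taxon 3 and Taxon 5 — a synapomorphy uniting that clade.
All ingroup taxa share the derived state 'yes' for IV; it defines the ingroup but does not resolve relationships within it.
Most parsimonious ingroup topology: (((Taxon 3,Taxon 5),Taxon 9),(Taxon 6,Taxon 8)).
Taxon 6 and Taxon 8 share a more recent common ancestor with each other than either does with Taxon 9, so Taxon 9 is the least closely related of the three.

Taxon 9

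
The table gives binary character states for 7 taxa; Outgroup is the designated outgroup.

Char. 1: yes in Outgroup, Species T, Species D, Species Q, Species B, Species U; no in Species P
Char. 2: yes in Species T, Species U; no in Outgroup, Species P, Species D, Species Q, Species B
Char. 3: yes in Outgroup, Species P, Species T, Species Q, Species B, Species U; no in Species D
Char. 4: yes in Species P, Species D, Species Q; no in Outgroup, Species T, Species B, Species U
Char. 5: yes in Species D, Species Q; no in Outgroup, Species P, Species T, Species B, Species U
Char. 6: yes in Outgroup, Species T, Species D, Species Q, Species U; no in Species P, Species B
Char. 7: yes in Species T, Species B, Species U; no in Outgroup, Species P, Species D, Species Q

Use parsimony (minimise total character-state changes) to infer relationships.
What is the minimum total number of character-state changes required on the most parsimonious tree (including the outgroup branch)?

Character polarity is set by the outgroup: the derived state is whichever differs from the outgroup's state, so for Char. 1, Char. 3, Char. 6 the derived state is 'no', and for the remaining characters it is 'yes'.
Char. 1: derived state 'no' in Species P only — an autapomorphy, so it tells us nothing about relationships among taxa.
Char. 2 (derived state 'yes') is shared by Species T and Species U — a synapomorphy uniting that clade.
Char. 3 (derived state 'no') is unique to Species D (autapomorphy; uninformative for grouping).
Char. 4 (derived state 'yes') is shared by Species D, Species P, and Species Q — a synapomorphy uniting that clade.
Only Species D and Species Q show the derived state 'yes' for Char. 5, supporting them as a clade.
Char. 6 (state 'no') occurs in Species B and Species P but conflicts with the nesting implied by the other characters — most parsimoniously interpreted as homoplasy.
Char. 7: derived state 'yes' in Species B, Species T, and Species U only — synapomorphy for {Species B, Species T, Species U}.
Most parsimonious ingroup topology: ((Species P,(Species D,Species Q)),((Species T,Species U),Species B)).
Changes per character on this tree: Char. 1: 1; Char. 2: 1; Char. 3: 1; Char. 4: 1; Char. 5: 1; Char. 6: 2; Char. 7: 1.
Total = 8.

8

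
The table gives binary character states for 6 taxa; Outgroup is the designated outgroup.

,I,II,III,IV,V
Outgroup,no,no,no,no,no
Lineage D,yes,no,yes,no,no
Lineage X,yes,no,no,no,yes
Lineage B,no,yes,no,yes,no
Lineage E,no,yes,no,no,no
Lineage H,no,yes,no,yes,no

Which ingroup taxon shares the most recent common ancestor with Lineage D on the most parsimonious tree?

The outgroup has state 'no' for every character, so 'yes' is the derived state throughout.
I: derived state 'yes' in Lineage D and Lineage X only — synapomorphy for {Lineage D, Lineage X}.
II: derived state 'yes' in Lineage B, Lineage E, and Lineage H only — synapomorphy for {Lineage B, Lineage E, Lineage H}.
III: derived state 'yes' in Lineage D only — an autapomorphy, so it tells us nothing about relationships among taxa.
IV (derived state 'yes') is shared by Lineage B and Lineage H — a synapomorphy uniting that clade.
V (derived state 'yes') is unique to Lineage X (autapomorphy; uninformative for grouping).
Most parsimonious ingroup topology: ((Lineage D,Lineage X),((Lineage B,Lineage H),Lineage E)).
Lineage D and Lineage X form a cherry on this tree, so they are sister taxa.

Lineage X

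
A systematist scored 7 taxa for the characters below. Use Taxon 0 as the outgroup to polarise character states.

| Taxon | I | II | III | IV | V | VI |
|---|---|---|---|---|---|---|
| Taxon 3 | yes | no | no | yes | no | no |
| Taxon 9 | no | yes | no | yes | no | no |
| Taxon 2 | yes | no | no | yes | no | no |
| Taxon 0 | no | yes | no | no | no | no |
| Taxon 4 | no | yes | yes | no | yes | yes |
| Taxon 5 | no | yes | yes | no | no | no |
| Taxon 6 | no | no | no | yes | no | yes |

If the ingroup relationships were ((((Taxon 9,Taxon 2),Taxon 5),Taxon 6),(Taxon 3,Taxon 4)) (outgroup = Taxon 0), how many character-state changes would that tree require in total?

13

Map each character onto ((((Taxon 9,Taxon 2),Taxon 5),Taxon 6),(Taxon 3,Taxon 4)) (rooted by Taxon 0) and count the minimum state changes it requires (Fitch parsimony):
I: 2; II: 3; III: 2; IV: 3; V: 1; VI: 2.
Total tree length = 13.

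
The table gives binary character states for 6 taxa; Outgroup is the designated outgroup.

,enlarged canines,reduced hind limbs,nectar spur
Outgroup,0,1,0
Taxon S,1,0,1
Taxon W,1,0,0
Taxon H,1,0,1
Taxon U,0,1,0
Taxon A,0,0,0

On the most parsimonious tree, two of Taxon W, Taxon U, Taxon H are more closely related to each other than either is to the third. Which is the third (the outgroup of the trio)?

Character polarity is set by the outgroup: the derived state is whichever differs from the outgroup's state, so for reduced hind limbs the derived state is '0', and for the remaining characters it is '1'.
enlarged canines (derived state '1') is shared by Taxon H, Taxon S, and Taxon W — a synapomorphy uniting that clade.
reduced hind limbs: derived state '0' in Taxon A, Taxon H, Taxon S, and Taxon W only — synapomorphy for {Taxon A, Taxon H, Taxon S, Taxon W}.
nectar spur (derived state '1') is shared by Taxon H and Taxon S — a synapomorphy uniting that clade.
Most parsimonious ingroup topology: ((((Taxon S,Taxon H),Taxon W),Taxon A),Taxon U).
Taxon H and Taxon W share a more recent common ancestor with each other than either does with Taxon U, so Taxon U is the least closely related of the three.

Taxon U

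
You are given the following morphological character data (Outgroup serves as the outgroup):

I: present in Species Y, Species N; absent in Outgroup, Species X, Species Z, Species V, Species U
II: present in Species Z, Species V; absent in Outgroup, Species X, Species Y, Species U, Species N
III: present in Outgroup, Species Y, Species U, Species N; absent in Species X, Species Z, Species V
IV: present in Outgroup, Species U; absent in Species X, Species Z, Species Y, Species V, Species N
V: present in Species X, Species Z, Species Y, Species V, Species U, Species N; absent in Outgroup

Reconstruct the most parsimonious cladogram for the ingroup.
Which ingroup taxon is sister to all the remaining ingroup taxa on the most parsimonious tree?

Species U

Character polarity is set by the outgroup: the derived state is whichever differs from the outgroup's state, so for III, IV the derived state is 'absent', and for the remaining characters it is 'present'.
I: derived state 'present' in Species N and Species Y only — synapomorphy for {Species N, Species Y}.
II (derived state 'present') is shared by Species V and Species Z — a synapomorphy uniting that clade.
Only Species V, Species X, and Species Z show the derived state 'absent' for III, supporting them as a clade.
IV: derived state 'absent' in Species N, Species V, Species X, Species Y, and Species Z only — synapomorphy for {Species N, Species V, Species X, Species Y, Species Z}.
All ingroup taxa share the derived state 'present' for V; it defines the ingroup but does not resolve relationships within it.
Most parsimonious ingroup topology: (((Species X,(Species Z,Species V)),(Species Y,Species N)),Species U).
Species U is sister to the clade containing all other ingroup taxa, so it is the earliest-diverging (most basal) ingroup lineage.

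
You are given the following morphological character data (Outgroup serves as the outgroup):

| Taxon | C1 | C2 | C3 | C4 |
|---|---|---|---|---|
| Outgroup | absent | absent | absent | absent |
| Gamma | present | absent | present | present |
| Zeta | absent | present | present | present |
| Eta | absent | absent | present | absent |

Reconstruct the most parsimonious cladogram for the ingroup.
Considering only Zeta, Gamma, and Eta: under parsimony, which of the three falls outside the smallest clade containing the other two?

Eta

The outgroup has state 'absent' for every character, so 'present' is the derived state throughout.
C1: derived state 'present' in Gamma only — an autapomorphy, so it tells us nothing about relationships among taxa.
C2 (derived state 'present') is unique to Zeta (autapomorphy; uninformative for grouping).
All ingroup taxa share the derived state 'present' for C3; it defines the ingroup but does not resolve relationships within it.
C4 (derived state 'present') is shared by Gamma and Zeta — a synapomorphy uniting that clade.
Most parsimonious ingroup topology: ((Gamma,Zeta),Eta).
Gamma and Zeta share a more recent common ancestor with each other than either does with Eta, so Eta is the least closely related of the three.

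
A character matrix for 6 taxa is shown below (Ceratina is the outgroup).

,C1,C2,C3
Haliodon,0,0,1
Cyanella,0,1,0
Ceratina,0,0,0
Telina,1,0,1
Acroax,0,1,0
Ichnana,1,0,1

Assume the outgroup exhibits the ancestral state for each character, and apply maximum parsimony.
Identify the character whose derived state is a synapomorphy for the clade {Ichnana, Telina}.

C1

The outgroup has state '0' for every character, so '1' is the derived state throughout.
Only Ichnana and Telina show the derived state '1' for C1, supporting them as a clade.
C2 (derived state '1') is shared by Acroax and Cyanella — a synapomorphy uniting that clade.
C3 (derived state '1') is shared by Haliodon, Ichnana, and Telina — a synapomorphy uniting that clade.
Most parsimonious ingroup topology: ((Cyanella,Acroax),((Ichnana,Telina),Haliodon)).
The clade {Ichnana, Telina} is supported by C1: its derived state '1' occurs in exactly those taxa and in no other taxon (including the outgroup).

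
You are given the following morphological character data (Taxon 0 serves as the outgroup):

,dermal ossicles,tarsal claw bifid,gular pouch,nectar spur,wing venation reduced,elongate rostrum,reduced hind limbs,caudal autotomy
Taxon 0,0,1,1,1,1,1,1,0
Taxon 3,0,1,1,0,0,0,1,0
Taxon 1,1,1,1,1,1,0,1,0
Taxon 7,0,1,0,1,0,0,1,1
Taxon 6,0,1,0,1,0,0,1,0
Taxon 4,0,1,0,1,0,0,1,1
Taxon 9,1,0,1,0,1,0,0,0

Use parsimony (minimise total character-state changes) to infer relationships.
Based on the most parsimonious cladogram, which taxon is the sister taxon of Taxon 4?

Character polarity is set by the outgroup: the derived state is whichever differs from the outgroup's state, so for tarsal claw bifid, gular pouch, nectar spur, wing venation reduced, elongate rostrum, reduced hind limbs the derived state is '0', and for the remaining characters it is '1'.
dermal ossicles: derived state '1' in Taxon 1 and Taxon 9 only — synapomorphy for {Taxon 1, Taxon 9}.
tarsal claw bifid: derived state '0' in Taxon 9 only — an autapomorphy, so it tells us nothing about relationships among taxa.
Only Taxon 4, Taxon 6, and Taxon 7 show the derived state '0' for gular pouch, supporting them as a clade.
nectar spur (state '0') occurs in Taxon 3 and Taxon 9 but conflicts with the nesting implied by the other characters — most parsimoniously interpreted as homoplasy.
Only Taxon 3, Taxon 4, Taxon 6, and Taxon 7 show the derived state '0' for wing venation reduced, supporting them as a clade.
All ingroup taxa share the derived state '0' for elongate rostrum; it defines the ingroup but does not resolve relationships within it.
reduced hind limbs (derived state '0') is unique to Taxon 9 (autapomorphy; uninformative for grouping).
caudal autotomy (derived state '1') is shared by Taxon 4 and Taxon 7 — a synapomorphy uniting that clade.
Most parsimonious ingroup topology: ((Taxon 3,((Taxon 7,Taxon 4),Taxon 6)),(Taxon 1,Taxon 9)).
Taxon 4 and Taxon 7 form a cherry on this tree, so they are sister taxa.

Taxon 7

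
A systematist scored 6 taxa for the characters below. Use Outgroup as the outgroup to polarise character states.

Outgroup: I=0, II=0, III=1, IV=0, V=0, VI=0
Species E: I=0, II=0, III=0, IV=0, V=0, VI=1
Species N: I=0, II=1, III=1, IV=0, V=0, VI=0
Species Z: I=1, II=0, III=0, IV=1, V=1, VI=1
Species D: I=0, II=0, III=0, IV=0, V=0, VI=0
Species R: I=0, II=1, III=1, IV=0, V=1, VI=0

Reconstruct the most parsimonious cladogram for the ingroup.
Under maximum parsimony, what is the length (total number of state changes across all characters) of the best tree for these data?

Character polarity is set by the outgroup: the derived state is whichever differs from the outgroup's state, so for III the derived state is '0', and for the remaining characters it is '1'.
I: derived state '1' in Species Z only — an autapomorphy, so it tells us nothing about relationships among taxa.
II: derived state '1' in Species N and Species R only — synapomorphy for {Species N, Species R}.
III: derived state '0' in Species D, Species E, and Species Z only — synapomorphy for {Species D, Species E, Species Z}.
IV (derived state '1') is unique to Species Z (autapomorphy; uninformative for grouping).
V groups Species R and Species Z, which is incompatible with the clades supported by the remaining characters; treating it as convergent (homoplasy) costs fewer steps than any alternative tree.
VI (derived state '1') is shared by Species E and Species Z — a synapomorphy uniting that clade.
Most parsimonious ingroup topology: (((Species Z,Species E),Species D),(Species R,Species N)).
Changes per character on this tree: I: 1; II: 1; III: 1; IV: 1; V: 2; VI: 1.
Total = 7.

7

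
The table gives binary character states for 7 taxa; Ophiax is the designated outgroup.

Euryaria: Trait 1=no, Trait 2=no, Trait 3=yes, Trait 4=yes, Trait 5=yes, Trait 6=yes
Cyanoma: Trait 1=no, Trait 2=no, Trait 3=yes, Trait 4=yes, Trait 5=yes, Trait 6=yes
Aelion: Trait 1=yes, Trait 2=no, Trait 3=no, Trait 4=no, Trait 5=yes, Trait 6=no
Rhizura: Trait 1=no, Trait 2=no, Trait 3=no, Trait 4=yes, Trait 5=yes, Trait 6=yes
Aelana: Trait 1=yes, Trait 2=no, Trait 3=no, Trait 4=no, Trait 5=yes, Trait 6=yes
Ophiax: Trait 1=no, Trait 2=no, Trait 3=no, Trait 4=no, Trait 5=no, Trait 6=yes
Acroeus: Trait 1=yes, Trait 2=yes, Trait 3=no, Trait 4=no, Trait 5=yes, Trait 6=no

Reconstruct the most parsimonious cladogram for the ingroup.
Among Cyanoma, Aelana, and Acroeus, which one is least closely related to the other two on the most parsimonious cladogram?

Character polarity is set by the outgroup: the derived state is whichever differs from the outgroup's state, so for Trait 6 the derived state is 'no', and for the remaining characters it is 'yes'.
Trait 1: derived state 'yes' in Acroeus, Aelana, and Aelion only — synapomorphy for {Acroeus, Aelana, Aelion}.
Trait 2 (derived state 'yes') is unique to Acroeus (autapomorphy; uninformative for grouping).
Trait 3: derived state 'yes' in Cyanoma and Euryaria only — synapomorphy for {Cyanoma, Euryaria}.
Only Cyanoma, Euryaria, and Rhizura show the derived state 'yes' for Trait 4, supporting them as a clade.
All ingroup taxa share the derived state 'yes' for Trait 5; it defines the ingroup but does not resolve relationships within it.
Trait 6: derived state 'no' in Acroeus and Aelion only — synapomorphy for {Acroeus, Aelion}.
Most parsimonious ingroup topology: ((Aelana,(Acroeus,Aelion)),(Rhizura,(Cyanoma,Euryaria))).
Aelana and Acroeus share a more recent common ancestor with each other than either does with Cyanoma, so Cyanoma is the least closely related of the three.

Cyanoma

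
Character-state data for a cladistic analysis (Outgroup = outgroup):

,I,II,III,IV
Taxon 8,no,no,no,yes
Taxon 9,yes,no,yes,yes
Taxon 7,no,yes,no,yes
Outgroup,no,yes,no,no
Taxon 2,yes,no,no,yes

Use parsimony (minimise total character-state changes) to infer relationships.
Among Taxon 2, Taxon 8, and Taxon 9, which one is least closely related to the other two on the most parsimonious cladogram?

Character polarity is set by the outgroup: the derived state is whichever differs from the outgroup's state, so for II the derived state is 'no', and for the remaining characters it is 'yes'.
Only Taxon 2 and Taxon 9 show the derived state 'yes' for I, supporting them as a clade.
II (derived state 'no') is shared by Taxon 2, Taxon 8, and Taxon 9 — a synapomorphy uniting that clade.
III: derived state 'yes' in Taxon 9 only — an autapomorphy, so it tells us nothing about relationships among taxa.
All ingroup taxa share the derived state 'yes' for IV; it defines the ingroup but does not resolve relationships within it.
Most parsimonious ingroup topology: (((Taxon 9,Taxon 2),Taxon 8),Taxon 7).
Taxon 2 and Taxon 9 share a more recent common ancestor with each other than either does with Taxon 8, so Taxon 8 is the least closely related of the three.

Taxon 8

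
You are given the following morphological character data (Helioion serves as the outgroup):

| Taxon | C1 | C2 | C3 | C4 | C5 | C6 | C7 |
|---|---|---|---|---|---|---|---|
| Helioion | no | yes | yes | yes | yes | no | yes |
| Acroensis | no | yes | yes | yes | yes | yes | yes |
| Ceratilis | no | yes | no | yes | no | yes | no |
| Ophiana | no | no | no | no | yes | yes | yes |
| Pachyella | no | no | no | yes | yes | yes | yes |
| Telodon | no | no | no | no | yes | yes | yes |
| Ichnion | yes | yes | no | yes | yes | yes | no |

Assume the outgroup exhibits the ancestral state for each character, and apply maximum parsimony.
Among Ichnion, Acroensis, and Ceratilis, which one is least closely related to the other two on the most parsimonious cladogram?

Acroensis

Character polarity is set by the outgroup: the derived state is whichever differs from the outgroup's state, so for C2, C3, C4, C5, C7 the derived state is 'no', and for the remaining characters it is 'yes'.
C1 (derived state 'yes') is unique to Ichnion (autapomorphy; uninformative for grouping).
C2 (derived state 'no') is shared by Ophiana, Pachyella, and Telodon — a synapomorphy uniting that clade.
C3 (derived state 'no') is shared by Ceratilis, Ichnion, Ophiana, Pachyella, and Telodon — a synapomorphy uniting that clade.
C4 (derived state 'no') is shared by Ophiana and Telodon — a synapomorphy uniting that clade.
C5: derived state 'no' in Ceratilis only — an autapomorphy, so it tells us nothing about relationships among taxa.
C6 (derived state 'yes') is shared by all ingroup taxa — unites the whole ingroup.
C7: derived state 'no' in Ceratilis and Ichnion only — synapomorphy for {Ceratilis, Ichnion}.
Most parsimonious ingroup topology: (Acroensis,((Ceratilis,Ichnion),((Ophiana,Telodon),Pachyella))).
Ichnion and Ceratilis share a more recent common ancestor with each other than either does with Acroensis, so Acroensis is the least closely related of the three.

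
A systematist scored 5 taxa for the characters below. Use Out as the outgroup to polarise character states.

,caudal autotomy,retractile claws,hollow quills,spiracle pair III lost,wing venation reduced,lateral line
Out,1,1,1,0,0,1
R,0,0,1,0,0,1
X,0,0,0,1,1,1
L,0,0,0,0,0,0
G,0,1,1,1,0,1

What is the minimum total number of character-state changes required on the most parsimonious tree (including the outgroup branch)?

Character polarity is set by the outgroup: the derived state is whichever differs from the outgroup's state, so for caudal autotomy, retractile claws, hollow quills, lateral line the derived state is '0', and for the remaining characters it is '1'.
caudal autotomy (derived state '0') is shared by all ingroup taxa — unites the whole ingroup.
retractile claws (derived state '0') is shared by L, R, and X — a synapomorphy uniting that clade.
Only L and X show the derived state '0' for hollow quills, supporting them as a clade.
spiracle pair III lost (state '1') occurs in G and X but conflicts with the nesting implied by the other characters — most parsimoniously interpreted as homoplasy.
wing venation reduced (derived state '1') is unique to X (autapomorphy; uninformative for grouping).
lateral line (derived state '0') is unique to L (autapomorphy; uninformative for grouping).
Most parsimonious ingroup topology: ((R,(X,L)),G).
Changes per character on this tree: caudal autotomy: 1; retractile claws: 1; hollow quills: 1; spiracle pair III lost: 2; wing venation reduced: 1; lateral line: 1.
Total = 7.

7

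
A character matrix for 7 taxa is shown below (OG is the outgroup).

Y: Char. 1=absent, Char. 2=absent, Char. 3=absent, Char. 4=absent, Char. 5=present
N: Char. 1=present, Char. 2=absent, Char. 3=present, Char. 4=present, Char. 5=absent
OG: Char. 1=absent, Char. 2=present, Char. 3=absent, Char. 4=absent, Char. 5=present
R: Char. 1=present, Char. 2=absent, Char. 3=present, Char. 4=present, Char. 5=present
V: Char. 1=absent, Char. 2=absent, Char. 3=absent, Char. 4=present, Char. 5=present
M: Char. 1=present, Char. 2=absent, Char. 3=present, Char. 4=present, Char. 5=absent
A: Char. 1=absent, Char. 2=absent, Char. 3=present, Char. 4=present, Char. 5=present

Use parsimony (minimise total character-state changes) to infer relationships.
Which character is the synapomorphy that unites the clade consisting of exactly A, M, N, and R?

Character polarity is set by the outgroup: the derived state is whichever differs from the outgroup's state, so for Char. 2, Char. 5 the derived state is 'absent', and for the remaining characters it is 'present'.
Char. 1: derived state 'present' in M, N, and R only — synapomorphy for {M, N, R}.
All ingroup taxa share the derived state 'absent' for Char. 2; it defines the ingroup but does not resolve relationships within it.
Char. 3 (derived state 'present') is shared by A, M, N, and R — a synapomorphy uniting that clade.
Only A, M, N, R, and V show the derived state 'present' for Char. 4, supporting them as a clade.
Only M and N show the derived state 'absent' for Char. 5, supporting them as a clade.
Most parsimonious ingroup topology: (((A,(R,(N,M))),V),Y).
The clade {A, M, N, R} is supported by Char. 3: its derived state 'present' occurs in exactly those taxa and in no other taxon (including the outgroup).

Char. 3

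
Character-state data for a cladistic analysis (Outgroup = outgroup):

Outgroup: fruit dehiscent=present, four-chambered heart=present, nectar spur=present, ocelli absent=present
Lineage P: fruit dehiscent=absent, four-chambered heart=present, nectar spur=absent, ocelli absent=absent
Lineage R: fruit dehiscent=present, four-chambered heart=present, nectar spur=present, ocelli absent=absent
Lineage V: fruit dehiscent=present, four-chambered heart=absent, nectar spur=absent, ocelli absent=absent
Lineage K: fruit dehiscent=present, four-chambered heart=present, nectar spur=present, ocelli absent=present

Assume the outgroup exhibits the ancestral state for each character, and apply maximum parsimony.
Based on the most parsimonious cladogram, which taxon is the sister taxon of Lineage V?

Lineage P

The outgroup has state 'present' for every character, so 'absent' is the derived state throughout.
fruit dehiscent (derived state 'absent') is unique to Lineage P (autapomorphy; uninformative for grouping).
four-chambered heart (derived state 'absent') is unique to Lineage V (autapomorphy; uninformative for grouping).
nectar spur: derived state 'absent' in Lineage P and Lineage V only — synapomorphy for {Lineage P, Lineage V}.
ocelli absent (derived state 'absent') is shared by Lineage P, Lineage R, and Lineage V — a synapomorphy uniting that clade.
Most parsimonious ingroup topology: (((Lineage P,Lineage V),Lineage R),Lineage K).
Lineage V and Lineage P form a cherry on this tree, so they are sister taxa.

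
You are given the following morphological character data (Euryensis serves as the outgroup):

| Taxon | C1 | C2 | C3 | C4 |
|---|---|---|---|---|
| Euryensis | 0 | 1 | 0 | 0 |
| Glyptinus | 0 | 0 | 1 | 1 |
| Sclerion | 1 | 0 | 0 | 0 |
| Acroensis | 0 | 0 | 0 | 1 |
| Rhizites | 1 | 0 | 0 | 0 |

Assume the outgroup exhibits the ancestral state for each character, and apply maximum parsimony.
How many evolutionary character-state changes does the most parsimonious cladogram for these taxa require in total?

Character polarity is set by the outgroup: the derived state is whichever differs from the outgroup's state, so for C2 the derived state is '0', and for the remaining characters it is '1'.
C1 (derived state '1') is shared by Rhizites and Sclerion — a synapomorphy uniting that clade.
C2 (derived state '0') is shared by all ingroup taxa — unites the whole ingroup.
C3: derived state '1' in Glyptinus only — an autapomorphy, so it tells us nothing about relationships among taxa.
Only Acroensis and Glyptinus show the derived state '1' for C4, supporting them as a clade.
Most parsimonious ingroup topology: ((Glyptinus,Acroensis),(Sclerion,Rhizites)).
Changes per character on this tree: C1: 1; C2: 1; C3: 1; C4: 1.
Total = 4.

4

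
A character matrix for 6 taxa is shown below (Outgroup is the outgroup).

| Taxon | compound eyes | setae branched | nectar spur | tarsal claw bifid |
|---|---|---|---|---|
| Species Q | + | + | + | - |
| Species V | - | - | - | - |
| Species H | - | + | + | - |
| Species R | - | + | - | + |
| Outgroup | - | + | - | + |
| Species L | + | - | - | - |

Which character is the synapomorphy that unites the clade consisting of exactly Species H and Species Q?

nectar spur

Character polarity is set by the outgroup: the derived state is whichever differs from the outgroup's state, so for setae branched, tarsal claw bifid the derived state is '-', and for the remaining characters it is '+'.
compound eyes groups Species L and Species Q, which is incompatible with the clades supported by the remaining characters; treating it as convergent (homoplasy) costs fewer steps than any alternative tree.
setae branched (derived state '-') is shared by Species L and Species V — a synapomorphy uniting that clade.
nectar spur (derived state '+') is shared by Species H and Species Q — a synapomorphy uniting that clade.
tarsal claw bifid: derived state '-' in Species H, Species L, Species Q, and Species V only — synapomorphy for {Species H, Species L, Species Q, Species V}.
Most parsimonious ingroup topology: (((Species V,Species L),(Species Q,Species H)),Species R).
The clade {Species H, Species Q} is supported by nectar spur: its derived state '+' occurs in exactly those taxa and in no other taxon (including the outgroup).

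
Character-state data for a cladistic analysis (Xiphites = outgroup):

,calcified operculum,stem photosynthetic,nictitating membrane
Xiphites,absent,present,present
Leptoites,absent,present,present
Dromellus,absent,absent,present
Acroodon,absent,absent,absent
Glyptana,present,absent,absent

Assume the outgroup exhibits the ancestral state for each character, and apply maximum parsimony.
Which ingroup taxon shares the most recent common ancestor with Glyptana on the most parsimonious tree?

Acroodon

Character polarity is set by the outgroup: the derived state is whichever differs from the outgroup's state, so for stem photosynthetic, nictitating membrane the derived state is 'absent', and for the remaining characters it is 'present'.
calcified operculum: derived state 'present' in Glyptana only — an autapomorphy, so it tells us nothing about relationships among taxa.
stem photosynthetic: derived state 'absent' in Acroodon, Dromellus, and Glyptana only — synapomorphy for {Acroodon, Dromellus, Glyptana}.
Only Acroodon and Glyptana show the derived state 'absent' for nictitating membrane, supporting them as a clade.
Most parsimonious ingroup topology: (Leptoites,(Dromellus,(Acroodon,Glyptana))).
Glyptana and Acroodon form a cherry on this tree, so they are sister taxa.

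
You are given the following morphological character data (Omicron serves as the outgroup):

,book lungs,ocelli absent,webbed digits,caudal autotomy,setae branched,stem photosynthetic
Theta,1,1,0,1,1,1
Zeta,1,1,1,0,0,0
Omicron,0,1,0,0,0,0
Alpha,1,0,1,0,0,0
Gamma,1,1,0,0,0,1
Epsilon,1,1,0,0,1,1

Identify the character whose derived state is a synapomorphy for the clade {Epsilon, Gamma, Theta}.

Character polarity is set by the outgroup: the derived state is whichever differs from the outgroup's state, so for ocelli absent the derived state is '0', and for the remaining characters it is '1'.
book lungs (derived state '1') is shared by all ingroup taxa — unites the whole ingroup.
ocelli absent (derived state '0') is unique to Alpha (autapomorphy; uninformative for grouping).
Only Alpha and Zeta show the derived state '1' for webbed digits, supporting them as a clade.
caudal autotomy (derived state '1') is unique to Theta (autapomorphy; uninformative for grouping).
Only Epsilon and Theta show the derived state '1' for setae branched, supporting them as a clade.
Only Epsilon, Gamma, and Theta show the derived state '1' for stem photosynthetic, supporting them as a clade.
Most parsimonious ingroup topology: ((Gamma,(Epsilon,Theta)),(Zeta,Alpha)).
The clade {Epsilon, Gamma, Theta} is supported by stem photosynthetic: its derived state '1' occurs in exactly those taxa and in no other taxon (including the outgroup).

stem photosynthetic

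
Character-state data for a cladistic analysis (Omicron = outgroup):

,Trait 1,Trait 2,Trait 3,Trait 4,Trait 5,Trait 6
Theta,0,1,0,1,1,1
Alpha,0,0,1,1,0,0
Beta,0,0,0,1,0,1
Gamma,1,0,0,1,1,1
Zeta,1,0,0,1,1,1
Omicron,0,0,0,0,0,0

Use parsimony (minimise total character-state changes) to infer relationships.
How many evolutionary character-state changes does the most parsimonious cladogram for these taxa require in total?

6

The outgroup has state '0' for every character, so '1' is the derived state throughout.
Trait 1: derived state '1' in Gamma and Zeta only — synapomorphy for {Gamma, Zeta}.
Trait 2: derived state '1' in Theta only — an autapomorphy, so it tells us nothing about relationships among taxa.
Trait 3 (derived state '1') is unique to Alpha (autapomorphy; uninformative for grouping).
Trait 4 (derived state '1') is shared by all ingroup taxa — unites the whole ingroup.
Trait 5: derived state '1' in Gamma, Theta, and Zeta only — synapomorphy for {Gamma, Theta, Zeta}.
Trait 6 (derived state '1') is shared by Beta, Gamma, Theta, and Zeta — a synapomorphy uniting that clade.
Most parsimonious ingroup topology: (((Theta,(Zeta,Gamma)),Beta),Alpha).
Changes per character on this tree: Trait 1: 1; Trait 2: 1; Trait 3: 1; Trait 4: 1; Trait 5: 1; Trait 6: 1.
Total = 6.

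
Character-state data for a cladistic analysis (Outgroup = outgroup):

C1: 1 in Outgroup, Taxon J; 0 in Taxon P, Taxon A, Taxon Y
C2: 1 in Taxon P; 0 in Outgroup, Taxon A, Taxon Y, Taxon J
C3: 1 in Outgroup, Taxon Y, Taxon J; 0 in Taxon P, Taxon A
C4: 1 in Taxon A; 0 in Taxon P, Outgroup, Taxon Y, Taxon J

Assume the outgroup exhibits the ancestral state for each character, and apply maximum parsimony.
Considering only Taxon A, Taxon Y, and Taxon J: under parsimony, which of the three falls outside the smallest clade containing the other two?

Character polarity is set by the outgroup: the derived state is whichever differs from the outgroup's state, so for C1, C3 the derived state is '0', and for the remaining characters it is '1'.
C1: derived state '0' in Taxon A, Taxon P, and Taxon Y only — synapomorphy for {Taxon A, Taxon P, Taxon Y}.
C2 (derived state '1') is unique to Taxon P (autapomorphy; uninformative for grouping).
Only Taxon A and Taxon P show the derived state '0' for C3, supporting them as a clade.
C4: derived state '1' in Taxon A only — an autapomorphy, so it tells us nothing about relationships among taxa.
Most parsimonious ingroup topology: (Taxon J,(Taxon Y,(Taxon P,Taxon A))).
Taxon A and Taxon Y share a more recent common ancestor with each other than either does with Taxon J, so Taxon J is the least closely related of the three.

Taxon J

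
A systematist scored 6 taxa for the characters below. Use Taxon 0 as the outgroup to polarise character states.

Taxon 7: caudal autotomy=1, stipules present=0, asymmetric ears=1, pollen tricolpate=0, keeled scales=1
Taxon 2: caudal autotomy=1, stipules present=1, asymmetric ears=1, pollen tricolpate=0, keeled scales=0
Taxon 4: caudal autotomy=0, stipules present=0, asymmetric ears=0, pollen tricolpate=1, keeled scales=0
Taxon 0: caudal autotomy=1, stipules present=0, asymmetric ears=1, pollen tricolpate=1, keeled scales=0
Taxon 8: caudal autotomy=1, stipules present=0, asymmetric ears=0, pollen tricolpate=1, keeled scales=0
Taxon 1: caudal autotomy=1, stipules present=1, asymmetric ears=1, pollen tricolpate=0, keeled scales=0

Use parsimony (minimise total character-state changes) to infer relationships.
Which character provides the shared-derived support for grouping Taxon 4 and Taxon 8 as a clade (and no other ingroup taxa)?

Character polarity is set by the outgroup: the derived state is whichever differs from the outgroup's state, so for caudal autotomy, asymmetric ears, pollen tricolpate the derived state is '0', and for the remaining characters it is '1'.
caudal autotomy: derived state '0' in Taxon 4 only — an autapomorphy, so it tells us nothing about relationships among taxa.
stipules present (derived state '1') is shared by Taxon 1 and Taxon 2 — a synapomorphy uniting that clade.
asymmetric ears: derived state '0' in Taxon 4 and Taxon 8 only — synapomorphy for {Taxon 4, Taxon 8}.
Only Taxon 1, Taxon 2, and Taxon 7 show the derived state '0' for pollen tricolpate, supporting them as a clade.
keeled scales (derived state '1') is unique to Taxon 7 (autapomorphy; uninformative for grouping).
Most parsimonious ingroup topology: (((Taxon 2,Taxon 1),Taxon 7),(Taxon 8,Taxon 4)).
The clade {Taxon 4, Taxon 8} is supported by asymmetric ears: its derived state '0' occurs in exactly those taxa and in no other taxon (including the outgroup).

asymmetric ears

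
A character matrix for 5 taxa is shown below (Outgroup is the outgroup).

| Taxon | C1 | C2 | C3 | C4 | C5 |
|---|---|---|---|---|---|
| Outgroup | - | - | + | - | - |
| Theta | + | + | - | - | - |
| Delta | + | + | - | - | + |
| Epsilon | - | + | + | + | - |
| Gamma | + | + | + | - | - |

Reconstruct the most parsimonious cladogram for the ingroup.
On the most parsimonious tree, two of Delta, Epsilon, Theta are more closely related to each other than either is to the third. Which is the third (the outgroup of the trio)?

Epsilon

Character polarity is set by the outgroup: the derived state is whichever differs from the outgroup's state, so for C3 the derived state is '-', and for the remaining characters it is '+'.
C1 (derived state '+') is shared by Delta, Gamma, and Theta — a synapomorphy uniting that clade.
C2 (derived state '+') is shared by all ingroup taxa — unites the whole ingroup.
Only Delta and Theta show the derived state '-' for C3, supporting them as a clade.
C4: derived state '+' in Epsilon only — an autapomorphy, so it tells us nothing about relationships among taxa.
C5 (derived state '+') is unique to Delta (autapomorphy; uninformative for grouping).
Most parsimonious ingroup topology: (((Theta,Delta),Gamma),Epsilon).
Delta and Theta share a more recent common ancestor with each other than either does with Epsilon, so Epsilon is the least closely related of the three.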